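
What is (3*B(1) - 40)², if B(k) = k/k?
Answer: 1369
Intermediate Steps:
B(k) = 1
(3*B(1) - 40)² = (3*1 - 40)² = (3 - 40)² = (-37)² = 1369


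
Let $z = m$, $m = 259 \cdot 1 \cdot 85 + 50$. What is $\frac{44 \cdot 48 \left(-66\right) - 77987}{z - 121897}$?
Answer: $\frac{217379}{99832} \approx 2.1774$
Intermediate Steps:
$m = 22065$ ($m = 259 \cdot 85 + 50 = 22015 + 50 = 22065$)
$z = 22065$
$\frac{44 \cdot 48 \left(-66\right) - 77987}{z - 121897} = \frac{44 \cdot 48 \left(-66\right) - 77987}{22065 - 121897} = \frac{2112 \left(-66\right) - 77987}{-99832} = \left(-139392 - 77987\right) \left(- \frac{1}{99832}\right) = \left(-217379\right) \left(- \frac{1}{99832}\right) = \frac{217379}{99832}$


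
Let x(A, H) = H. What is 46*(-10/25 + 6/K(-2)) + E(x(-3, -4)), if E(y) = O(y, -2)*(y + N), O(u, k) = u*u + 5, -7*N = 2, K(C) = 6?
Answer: -312/5 ≈ -62.400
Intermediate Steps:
N = -2/7 (N = -1/7*2 = -2/7 ≈ -0.28571)
O(u, k) = 5 + u**2 (O(u, k) = u**2 + 5 = 5 + u**2)
E(y) = (5 + y**2)*(-2/7 + y) (E(y) = (5 + y**2)*(y - 2/7) = (5 + y**2)*(-2/7 + y))
46*(-10/25 + 6/K(-2)) + E(x(-3, -4)) = 46*(-10/25 + 6/6) + (-2 + 7*(-4))*(5 + (-4)**2)/7 = 46*(-10*1/25 + 6*(1/6)) + (-2 - 28)*(5 + 16)/7 = 46*(-2/5 + 1) + (1/7)*(-30)*21 = 46*(3/5) - 90 = 138/5 - 90 = -312/5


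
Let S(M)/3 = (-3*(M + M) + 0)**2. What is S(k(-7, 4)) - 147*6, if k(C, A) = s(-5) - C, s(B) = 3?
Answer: 9918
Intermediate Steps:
k(C, A) = 3 - C
S(M) = 108*M**2 (S(M) = 3*(-3*(M + M) + 0)**2 = 3*(-6*M + 0)**2 = 3*(-6*M)**2 = 3*(36*M**2) = 108*M**2)
S(k(-7, 4)) - 147*6 = 108*(3 - 1*(-7))**2 - 147*6 = 108*(3 + 7)**2 - 882 = 108*10**2 - 882 = 108*100 - 882 = 10800 - 882 = 9918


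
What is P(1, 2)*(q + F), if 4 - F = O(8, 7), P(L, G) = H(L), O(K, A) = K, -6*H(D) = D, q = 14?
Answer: -5/3 ≈ -1.6667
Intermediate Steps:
H(D) = -D/6
P(L, G) = -L/6
F = -4 (F = 4 - 1*8 = 4 - 8 = -4)
P(1, 2)*(q + F) = (-⅙*1)*(14 - 4) = -⅙*10 = -5/3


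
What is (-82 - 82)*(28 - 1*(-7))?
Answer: -5740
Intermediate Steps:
(-82 - 82)*(28 - 1*(-7)) = -164*(28 + 7) = -164*35 = -5740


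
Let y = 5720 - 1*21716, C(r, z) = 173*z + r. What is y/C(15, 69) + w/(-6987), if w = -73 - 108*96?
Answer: 361855/2319684 ≈ 0.15599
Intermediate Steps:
w = -10441 (w = -73 - 10368 = -10441)
C(r, z) = r + 173*z
y = -15996 (y = 5720 - 21716 = -15996)
y/C(15, 69) + w/(-6987) = -15996/(15 + 173*69) - 10441/(-6987) = -15996/(15 + 11937) - 10441*(-1/6987) = -15996/11952 + 10441/6987 = -15996*1/11952 + 10441/6987 = -1333/996 + 10441/6987 = 361855/2319684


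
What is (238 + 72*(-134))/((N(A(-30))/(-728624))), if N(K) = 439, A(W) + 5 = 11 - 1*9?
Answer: 6856351840/439 ≈ 1.5618e+7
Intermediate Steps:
A(W) = -3 (A(W) = -5 + (11 - 1*9) = -5 + (11 - 9) = -5 + 2 = -3)
(238 + 72*(-134))/((N(A(-30))/(-728624))) = (238 + 72*(-134))/((439/(-728624))) = (238 - 9648)/((439*(-1/728624))) = -9410/(-439/728624) = -9410*(-728624/439) = 6856351840/439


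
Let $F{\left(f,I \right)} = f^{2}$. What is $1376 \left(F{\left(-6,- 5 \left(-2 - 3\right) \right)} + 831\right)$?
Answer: $1192992$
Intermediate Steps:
$1376 \left(F{\left(-6,- 5 \left(-2 - 3\right) \right)} + 831\right) = 1376 \left(\left(-6\right)^{2} + 831\right) = 1376 \left(36 + 831\right) = 1376 \cdot 867 = 1192992$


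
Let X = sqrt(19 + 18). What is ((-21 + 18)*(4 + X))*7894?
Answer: -94728 - 23682*sqrt(37) ≈ -2.3878e+5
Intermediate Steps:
X = sqrt(37) ≈ 6.0828
((-21 + 18)*(4 + X))*7894 = ((-21 + 18)*(4 + sqrt(37)))*7894 = -3*(4 + sqrt(37))*7894 = (-12 - 3*sqrt(37))*7894 = -94728 - 23682*sqrt(37)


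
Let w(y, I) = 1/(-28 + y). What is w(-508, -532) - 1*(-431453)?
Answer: 231258807/536 ≈ 4.3145e+5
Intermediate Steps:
w(-508, -532) - 1*(-431453) = 1/(-28 - 508) - 1*(-431453) = 1/(-536) + 431453 = -1/536 + 431453 = 231258807/536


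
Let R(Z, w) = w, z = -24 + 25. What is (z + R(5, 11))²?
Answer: 144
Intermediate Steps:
z = 1
(z + R(5, 11))² = (1 + 11)² = 12² = 144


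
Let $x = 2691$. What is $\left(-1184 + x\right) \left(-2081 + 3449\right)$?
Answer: $2061576$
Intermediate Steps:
$\left(-1184 + x\right) \left(-2081 + 3449\right) = \left(-1184 + 2691\right) \left(-2081 + 3449\right) = 1507 \cdot 1368 = 2061576$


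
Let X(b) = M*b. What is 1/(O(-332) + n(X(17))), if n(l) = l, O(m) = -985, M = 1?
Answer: -1/968 ≈ -0.0010331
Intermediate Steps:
X(b) = b (X(b) = 1*b = b)
1/(O(-332) + n(X(17))) = 1/(-985 + 17) = 1/(-968) = -1/968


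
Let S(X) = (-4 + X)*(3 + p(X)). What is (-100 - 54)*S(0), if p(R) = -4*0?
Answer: 1848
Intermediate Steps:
p(R) = 0
S(X) = -12 + 3*X (S(X) = (-4 + X)*(3 + 0) = (-4 + X)*3 = -12 + 3*X)
(-100 - 54)*S(0) = (-100 - 54)*(-12 + 3*0) = -154*(-12 + 0) = -154*(-12) = 1848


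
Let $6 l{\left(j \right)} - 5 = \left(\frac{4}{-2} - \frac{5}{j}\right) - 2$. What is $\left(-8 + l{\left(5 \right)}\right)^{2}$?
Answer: $64$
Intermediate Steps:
$l{\left(j \right)} = \frac{1}{6} - \frac{5}{6 j}$ ($l{\left(j \right)} = \frac{5}{6} + \frac{\left(\frac{4}{-2} - \frac{5}{j}\right) - 2}{6} = \frac{5}{6} + \frac{\left(4 \left(- \frac{1}{2}\right) - \frac{5}{j}\right) - 2}{6} = \frac{5}{6} + \frac{\left(-2 - \frac{5}{j}\right) - 2}{6} = \frac{5}{6} + \frac{-4 - \frac{5}{j}}{6} = \frac{5}{6} - \left(\frac{2}{3} + \frac{5}{6 j}\right) = \frac{1}{6} - \frac{5}{6 j}$)
$\left(-8 + l{\left(5 \right)}\right)^{2} = \left(-8 + \frac{-5 + 5}{6 \cdot 5}\right)^{2} = \left(-8 + \frac{1}{6} \cdot \frac{1}{5} \cdot 0\right)^{2} = \left(-8 + 0\right)^{2} = \left(-8\right)^{2} = 64$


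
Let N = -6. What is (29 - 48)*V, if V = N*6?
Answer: 684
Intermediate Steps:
V = -36 (V = -6*6 = -36)
(29 - 48)*V = (29 - 48)*(-36) = -19*(-36) = 684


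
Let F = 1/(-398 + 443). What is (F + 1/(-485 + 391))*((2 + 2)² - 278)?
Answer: -6419/2115 ≈ -3.0350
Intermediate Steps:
F = 1/45 ≈ 0.022222
(F + 1/(-485 + 391))*((2 + 2)² - 278) = (1/45 + 1/(-485 + 391))*((2 + 2)² - 278) = (1/45 + 1/(-94))*(4² - 278) = (1/45 - 1/94)*(16 - 278) = (49/4230)*(-262) = -6419/2115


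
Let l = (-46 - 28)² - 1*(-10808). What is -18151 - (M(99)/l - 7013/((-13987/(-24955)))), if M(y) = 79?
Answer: -1284297745621/227764308 ≈ -5638.7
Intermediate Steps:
l = 16284 (l = (-74)² + 10808 = 5476 + 10808 = 16284)
-18151 - (M(99)/l - 7013/((-13987/(-24955)))) = -18151 - (79/16284 - 7013/((-13987/(-24955)))) = -18151 - (79*(1/16284) - 7013/((-13987*(-1/24955)))) = -18151 - (79/16284 - 7013/13987/24955) = -18151 - (79/16284 - 7013*24955/13987) = -18151 - (79/16284 - 175009415/13987) = -18151 - 1*(-2849852208887/227764308) = -18151 + 2849852208887/227764308 = -1284297745621/227764308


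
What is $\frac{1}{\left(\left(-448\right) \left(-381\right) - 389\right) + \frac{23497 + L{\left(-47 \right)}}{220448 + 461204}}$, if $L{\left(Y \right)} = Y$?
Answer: $\frac{340826}{58042338699} \approx 5.872 \cdot 10^{-6}$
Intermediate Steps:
$\frac{1}{\left(\left(-448\right) \left(-381\right) - 389\right) + \frac{23497 + L{\left(-47 \right)}}{220448 + 461204}} = \frac{1}{\left(\left(-448\right) \left(-381\right) - 389\right) + \frac{23497 - 47}{220448 + 461204}} = \frac{1}{\left(170688 - 389\right) + \frac{23450}{681652}} = \frac{1}{170299 + 23450 \cdot \frac{1}{681652}} = \frac{1}{170299 + \frac{11725}{340826}} = \frac{1}{\frac{58042338699}{340826}} = \frac{340826}{58042338699}$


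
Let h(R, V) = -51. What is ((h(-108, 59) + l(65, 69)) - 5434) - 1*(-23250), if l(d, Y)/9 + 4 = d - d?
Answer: 17729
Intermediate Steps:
l(d, Y) = -36 (l(d, Y) = -36 + 9*(d - d) = -36 + 9*0 = -36 + 0 = -36)
((h(-108, 59) + l(65, 69)) - 5434) - 1*(-23250) = ((-51 - 36) - 5434) - 1*(-23250) = (-87 - 5434) + 23250 = -5521 + 23250 = 17729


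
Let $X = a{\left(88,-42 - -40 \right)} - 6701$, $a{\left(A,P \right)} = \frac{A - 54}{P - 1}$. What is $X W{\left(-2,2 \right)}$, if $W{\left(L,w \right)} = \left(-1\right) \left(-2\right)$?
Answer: $- \frac{40274}{3} \approx -13425.0$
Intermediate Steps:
$W{\left(L,w \right)} = 2$
$a{\left(A,P \right)} = \frac{-54 + A}{-1 + P}$
$X = - \frac{20137}{3}$ ($X = \frac{-54 + 88}{-1 - 2} - 6701 = \frac{1}{-1 + \left(-42 + 40\right)} 34 - 6701 = \frac{1}{-1 - 2} \cdot 34 - 6701 = \frac{1}{-3} \cdot 34 - 6701 = \left(- \frac{1}{3}\right) 34 - 6701 = - \frac{34}{3} - 6701 = - \frac{20137}{3} \approx -6712.3$)
$X W{\left(-2,2 \right)} = \left(- \frac{20137}{3}\right) 2 = - \frac{40274}{3}$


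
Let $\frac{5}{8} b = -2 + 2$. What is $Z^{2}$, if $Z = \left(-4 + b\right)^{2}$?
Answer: $256$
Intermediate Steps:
$b = 0$ ($b = \frac{8 \left(-2 + 2\right)}{5} = \frac{8}{5} \cdot 0 = 0$)
$Z = 16$ ($Z = \left(-4 + 0\right)^{2} = \left(-4\right)^{2} = 16$)
$Z^{2} = 16^{2} = 256$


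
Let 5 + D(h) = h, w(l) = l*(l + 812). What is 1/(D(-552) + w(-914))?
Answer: 1/92671 ≈ 1.0791e-5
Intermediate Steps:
w(l) = l*(812 + l)
D(h) = -5 + h
1/(D(-552) + w(-914)) = 1/((-5 - 552) - 914*(812 - 914)) = 1/(-557 - 914*(-102)) = 1/(-557 + 93228) = 1/92671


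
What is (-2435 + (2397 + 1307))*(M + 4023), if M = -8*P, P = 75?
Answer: 4343787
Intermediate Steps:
M = -600 (M = -8*75 = -600)
(-2435 + (2397 + 1307))*(M + 4023) = (-2435 + (2397 + 1307))*(-600 + 4023) = (-2435 + 3704)*3423 = 1269*3423 = 4343787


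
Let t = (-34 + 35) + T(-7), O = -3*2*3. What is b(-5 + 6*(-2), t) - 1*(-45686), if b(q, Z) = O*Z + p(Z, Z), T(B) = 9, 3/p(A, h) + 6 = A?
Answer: 182027/4 ≈ 45507.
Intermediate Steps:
p(A, h) = 3/(-6 + A)
O = -18 (O = -6*3 = -18)
t = 10 (t = (-34 + 35) + 9 = 1 + 9 = 10)
b(q, Z) = -18*Z + 3/(-6 + Z)
b(-5 + 6*(-2), t) - 1*(-45686) = 3*(1 - 6*10*(-6 + 10))/(-6 + 10) - 1*(-45686) = 3*(1 - 6*10*4)/4 + 45686 = 3*(¼)*(1 - 240) + 45686 = 3*(¼)*(-239) + 45686 = -717/4 + 45686 = 182027/4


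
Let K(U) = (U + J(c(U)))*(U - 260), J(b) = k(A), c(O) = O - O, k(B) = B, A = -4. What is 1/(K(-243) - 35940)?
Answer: 1/88301 ≈ 1.1325e-5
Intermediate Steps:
c(O) = 0
J(b) = -4
K(U) = (-260 + U)*(-4 + U) (K(U) = (U - 4)*(U - 260) = (-4 + U)*(-260 + U) = (-260 + U)*(-4 + U))
1/(K(-243) - 35940) = 1/((1040 + (-243)**2 - 264*(-243)) - 35940) = 1/((1040 + 59049 + 64152) - 35940) = 1/(124241 - 35940) = 1/88301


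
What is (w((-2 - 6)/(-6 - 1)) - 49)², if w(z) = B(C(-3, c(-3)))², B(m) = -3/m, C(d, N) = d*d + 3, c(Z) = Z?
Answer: 613089/256 ≈ 2394.9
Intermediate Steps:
C(d, N) = 3 + d² (C(d, N) = d² + 3 = 3 + d²)
w(z) = 1/16 (w(z) = (-3/(3 + (-3)²))² = (-3/(3 + 9))² = (-3/12)² = (-3*1/12)² = (-¼)² = 1/16)
(w((-2 - 6)/(-6 - 1)) - 49)² = (1/16 - 49)² = (-783/16)² = 613089/256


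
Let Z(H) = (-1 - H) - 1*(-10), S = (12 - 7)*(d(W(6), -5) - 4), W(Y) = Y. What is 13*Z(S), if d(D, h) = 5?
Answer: 52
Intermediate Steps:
S = 5 (S = (12 - 7)*(5 - 4) = 5*1 = 5)
Z(H) = 9 - H (Z(H) = (-1 - H) + 10 = 9 - H)
13*Z(S) = 13*(9 - 1*5) = 13*(9 - 5) = 13*4 = 52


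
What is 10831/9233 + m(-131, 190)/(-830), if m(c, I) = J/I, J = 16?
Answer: 426975243/364011025 ≈ 1.1730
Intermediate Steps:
m(c, I) = 16/I
10831/9233 + m(-131, 190)/(-830) = 10831/9233 + (16/190)/(-830) = 10831*(1/9233) + (16*(1/190))*(-1/830) = 10831/9233 + (8/95)*(-1/830) = 10831/9233 - 4/39425 = 426975243/364011025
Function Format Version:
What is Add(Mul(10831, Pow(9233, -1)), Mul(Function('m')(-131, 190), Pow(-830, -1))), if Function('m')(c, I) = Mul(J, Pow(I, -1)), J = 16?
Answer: Rational(426975243, 364011025) ≈ 1.1730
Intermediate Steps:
Function('m')(c, I) = Mul(16, Pow(I, -1))
Add(Mul(10831, Pow(9233, -1)), Mul(Function('m')(-131, 190), Pow(-830, -1))) = Add(Mul(10831, Pow(9233, -1)), Mul(Mul(16, Pow(190, -1)), Pow(-830, -1))) = Add(Mul(10831, Rational(1, 9233)), Mul(Mul(16, Rational(1, 190)), Rational(-1, 830))) = Add(Rational(10831, 9233), Mul(Rational(8, 95), Rational(-1, 830))) = Add(Rational(10831, 9233), Rational(-4, 39425)) = Rational(426975243, 364011025)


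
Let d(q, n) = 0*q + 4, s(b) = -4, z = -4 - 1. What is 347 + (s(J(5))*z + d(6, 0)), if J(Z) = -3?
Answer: 371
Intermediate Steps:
z = -5
d(q, n) = 4 (d(q, n) = 0 + 4 = 4)
347 + (s(J(5))*z + d(6, 0)) = 347 + (-4*(-5) + 4) = 347 + (20 + 4) = 347 + 24 = 371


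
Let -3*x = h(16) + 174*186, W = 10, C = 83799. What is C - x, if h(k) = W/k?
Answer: 2270093/24 ≈ 94587.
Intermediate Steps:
h(k) = 10/k
x = -258917/24 (x = -(10/16 + 174*186)/3 = -(10*(1/16) + 32364)/3 = -(5/8 + 32364)/3 = -⅓*258917/8 = -258917/24 ≈ -10788.)
C - x = 83799 - 1*(-258917/24) = 83799 + 258917/24 = 2270093/24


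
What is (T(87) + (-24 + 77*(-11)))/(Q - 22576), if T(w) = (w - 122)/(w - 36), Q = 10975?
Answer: 44456/591651 ≈ 0.075139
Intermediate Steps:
T(w) = (-122 + w)/(-36 + w)
(T(87) + (-24 + 77*(-11)))/(Q - 22576) = ((-122 + 87)/(-36 + 87) + (-24 + 77*(-11)))/(10975 - 22576) = (-35/51 + (-24 - 847))/(-11601) = ((1/51)*(-35) - 871)*(-1/11601) = (-35/51 - 871)*(-1/11601) = -44456/51*(-1/11601) = 44456/591651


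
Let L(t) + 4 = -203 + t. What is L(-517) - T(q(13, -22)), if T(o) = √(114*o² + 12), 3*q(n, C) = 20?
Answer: -724 - 2*√11427/3 ≈ -795.26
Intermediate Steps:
L(t) = -207 + t (L(t) = -4 + (-203 + t) = -207 + t)
q(n, C) = 20/3 (q(n, C) = (⅓)*20 = 20/3)
T(o) = √(12 + 114*o²)
L(-517) - T(q(13, -22)) = (-207 - 517) - √(12 + 114*(20/3)²) = -724 - √(12 + 114*(400/9)) = -724 - √(12 + 15200/3) = -724 - √(15236/3) = -724 - 2*√11427/3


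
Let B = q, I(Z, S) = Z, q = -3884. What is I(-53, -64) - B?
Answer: 3831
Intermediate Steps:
B = -3884
I(-53, -64) - B = -53 - 1*(-3884) = -53 + 3884 = 3831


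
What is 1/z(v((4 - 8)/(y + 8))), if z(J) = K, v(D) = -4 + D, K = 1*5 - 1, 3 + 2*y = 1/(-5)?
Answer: ¼ ≈ 0.25000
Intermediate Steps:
y = -8/5 (y = -3/2 + (½)/(-5) = -3/2 + (½)*(-⅕) = -3/2 - ⅒ = -8/5 ≈ -1.6000)
K = 4 (K = 5 - 1 = 4)
z(J) = 4
1/z(v((4 - 8)/(y + 8))) = 1/4 = ¼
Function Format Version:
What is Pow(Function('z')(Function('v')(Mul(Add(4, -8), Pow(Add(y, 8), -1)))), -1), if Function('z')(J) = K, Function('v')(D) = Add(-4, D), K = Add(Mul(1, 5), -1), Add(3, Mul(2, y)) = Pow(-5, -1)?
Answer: Rational(1, 4) ≈ 0.25000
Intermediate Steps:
y = Rational(-8, 5) (y = Add(Rational(-3, 2), Mul(Rational(1, 2), Pow(-5, -1))) = Add(Rational(-3, 2), Mul(Rational(1, 2), Rational(-1, 5))) = Add(Rational(-3, 2), Rational(-1, 10)) = Rational(-8, 5) ≈ -1.6000)
K = 4 (K = Add(5, -1) = 4)
Function('z')(J) = 4
Pow(Function('z')(Function('v')(Mul(Add(4, -8), Pow(Add(y, 8), -1)))), -1) = Pow(4, -1) = Rational(1, 4)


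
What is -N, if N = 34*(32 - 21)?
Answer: -374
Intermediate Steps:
N = 374 (N = 34*11 = 374)
-N = -1*374 = -374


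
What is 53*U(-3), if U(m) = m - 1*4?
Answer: -371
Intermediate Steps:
U(m) = -4 + m (U(m) = m - 4 = -4 + m)
53*U(-3) = 53*(-4 - 3) = 53*(-7) = -371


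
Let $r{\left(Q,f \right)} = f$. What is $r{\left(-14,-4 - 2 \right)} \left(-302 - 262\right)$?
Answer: $3384$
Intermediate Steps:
$r{\left(-14,-4 - 2 \right)} \left(-302 - 262\right) = \left(-4 - 2\right) \left(-302 - 262\right) = \left(-6\right) \left(-564\right) = 3384$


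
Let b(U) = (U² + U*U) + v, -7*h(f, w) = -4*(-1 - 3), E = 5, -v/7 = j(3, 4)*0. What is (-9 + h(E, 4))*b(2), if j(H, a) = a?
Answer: -632/7 ≈ -90.286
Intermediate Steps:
v = 0 (v = -28*0 = -7*0 = 0)
h(f, w) = -16/7 (h(f, w) = -(-4)*(-1 - 3)/7 = -(-4)*(-4)/7 = -⅐*16 = -16/7)
b(U) = 2*U² (b(U) = (U² + U*U) + 0 = (U² + U²) + 0 = 2*U² + 0 = 2*U²)
(-9 + h(E, 4))*b(2) = (-9 - 16/7)*(2*2²) = -158*4/7 = -79/7*8 = -632/7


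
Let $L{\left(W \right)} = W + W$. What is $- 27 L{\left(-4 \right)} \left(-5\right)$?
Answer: $-1080$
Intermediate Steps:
$L{\left(W \right)} = 2 W$
$- 27 L{\left(-4 \right)} \left(-5\right) = - 27 \cdot 2 \left(-4\right) \left(-5\right) = \left(-27\right) \left(-8\right) \left(-5\right) = 216 \left(-5\right) = -1080$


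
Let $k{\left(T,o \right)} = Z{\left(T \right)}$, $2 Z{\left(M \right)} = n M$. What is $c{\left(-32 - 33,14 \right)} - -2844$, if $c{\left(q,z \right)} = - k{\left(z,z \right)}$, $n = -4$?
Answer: $2872$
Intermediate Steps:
$Z{\left(M \right)} = - 2 M$ ($Z{\left(M \right)} = \frac{\left(-4\right) M}{2} = - 2 M$)
$k{\left(T,o \right)} = - 2 T$
$c{\left(q,z \right)} = 2 z$ ($c{\left(q,z \right)} = - \left(-2\right) z = 2 z$)
$c{\left(-32 - 33,14 \right)} - -2844 = 2 \cdot 14 - -2844 = 28 + 2844 = 2872$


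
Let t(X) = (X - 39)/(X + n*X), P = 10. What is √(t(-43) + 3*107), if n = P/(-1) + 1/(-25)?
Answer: √7573791326/4859 ≈ 17.911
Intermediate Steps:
n = -251/25 (n = 10/(-1) + 1/(-25) = 10*(-1) + 1*(-1/25) = -10 - 1/25 = -251/25 ≈ -10.040)
t(X) = -25*(-39 + X)/(226*X) (t(X) = (X - 39)/(X - 251*X/25) = (-39 + X)/((-226*X/25)) = (-39 + X)*(-25/(226*X)) = -25*(-39 + X)/(226*X))
√(t(-43) + 3*107) = √((25/226)*(39 - 1*(-43))/(-43) + 3*107) = √((25/226)*(-1/43)*(39 + 43) + 321) = √((25/226)*(-1/43)*82 + 321) = √(-1025/4859 + 321) = √(1558714/4859) = √7573791326/4859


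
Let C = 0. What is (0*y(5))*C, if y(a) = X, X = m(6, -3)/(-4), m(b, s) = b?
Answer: 0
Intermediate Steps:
X = -3/2 (X = 6/(-4) = 6*(-¼) = -3/2 ≈ -1.5000)
y(a) = -3/2
(0*y(5))*C = (0*(-3/2))*0 = 0*0 = 0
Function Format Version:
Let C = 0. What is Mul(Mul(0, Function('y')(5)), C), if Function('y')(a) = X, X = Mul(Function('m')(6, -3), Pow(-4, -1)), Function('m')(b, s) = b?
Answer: 0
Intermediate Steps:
X = Rational(-3, 2) (X = Mul(6, Pow(-4, -1)) = Mul(6, Rational(-1, 4)) = Rational(-3, 2) ≈ -1.5000)
Function('y')(a) = Rational(-3, 2)
Mul(Mul(0, Function('y')(5)), C) = Mul(Mul(0, Rational(-3, 2)), 0) = Mul(0, 0) = 0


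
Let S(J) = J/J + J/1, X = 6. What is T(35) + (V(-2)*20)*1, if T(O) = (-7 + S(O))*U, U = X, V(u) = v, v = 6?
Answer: 294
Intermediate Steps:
V(u) = 6
U = 6
S(J) = 1 + J (S(J) = 1 + J*1 = 1 + J)
T(O) = -36 + 6*O (T(O) = (-7 + (1 + O))*6 = (-6 + O)*6 = -36 + 6*O)
T(35) + (V(-2)*20)*1 = (-36 + 6*35) + (6*20)*1 = (-36 + 210) + 120*1 = 174 + 120 = 294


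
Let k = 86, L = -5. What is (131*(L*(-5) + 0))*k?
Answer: 281650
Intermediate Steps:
(131*(L*(-5) + 0))*k = (131*(-5*(-5) + 0))*86 = (131*(25 + 0))*86 = (131*25)*86 = 3275*86 = 281650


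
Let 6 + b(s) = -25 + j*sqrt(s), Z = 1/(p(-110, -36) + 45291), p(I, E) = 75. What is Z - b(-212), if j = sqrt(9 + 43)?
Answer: 1406347/45366 - 4*I*sqrt(689) ≈ 31.0 - 105.0*I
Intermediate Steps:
j = 2*sqrt(13) (j = sqrt(52) = 2*sqrt(13) ≈ 7.2111)
Z = 1/45366 (Z = 1/(75 + 45291) = 1/45366 ≈ 2.2043e-5)
b(s) = -31 + 2*sqrt(13)*sqrt(s) (b(s) = -6 + (-25 + (2*sqrt(13))*sqrt(s)) = -6 + (-25 + 2*sqrt(13)*sqrt(s)) = -31 + 2*sqrt(13)*sqrt(s))
Z - b(-212) = 1/45366 - (-31 + 2*sqrt(13)*sqrt(-212)) = 1/45366 - (-31 + 2*sqrt(13)*(2*I*sqrt(53))) = 1/45366 - (-31 + 4*I*sqrt(689)) = 1/45366 + (31 - 4*I*sqrt(689)) = 1406347/45366 - 4*I*sqrt(689)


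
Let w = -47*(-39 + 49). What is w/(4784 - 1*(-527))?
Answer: -10/113 ≈ -0.088496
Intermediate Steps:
w = -470 (w = -47*10 = -470)
w/(4784 - 1*(-527)) = -470/(4784 - 1*(-527)) = -470/(4784 + 527) = -470/5311 = -470*1/5311 = -10/113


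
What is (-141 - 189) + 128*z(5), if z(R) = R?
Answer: 310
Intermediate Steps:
(-141 - 189) + 128*z(5) = (-141 - 189) + 128*5 = -330 + 640 = 310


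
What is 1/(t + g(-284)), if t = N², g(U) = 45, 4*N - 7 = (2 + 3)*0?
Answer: 16/769 ≈ 0.020806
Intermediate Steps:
N = 7/4 (N = 7/4 + ((2 + 3)*0)/4 = 7/4 + (5*0)/4 = 7/4 + (¼)*0 = 7/4 + 0 = 7/4 ≈ 1.7500)
t = 49/16 (t = (7/4)² = 49/16 ≈ 3.0625)
1/(t + g(-284)) = 1/(49/16 + 45) = 1/(769/16) = 16/769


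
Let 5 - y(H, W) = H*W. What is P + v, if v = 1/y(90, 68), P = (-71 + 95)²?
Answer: 3522239/6115 ≈ 576.00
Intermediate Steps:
P = 576 (P = 24² = 576)
y(H, W) = 5 - H*W
v = -1/6115 (v = 1/(5 - 1*90*68) = 1/(5 - 6120) = 1/(-6115) = -1/6115 ≈ -0.00016353)
P + v = 576 - 1/6115 = 3522239/6115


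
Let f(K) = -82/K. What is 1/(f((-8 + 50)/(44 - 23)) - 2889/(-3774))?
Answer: -1258/50615 ≈ -0.024854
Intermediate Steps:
1/(f((-8 + 50)/(44 - 23)) - 2889/(-3774)) = 1/(-82*(44 - 23)/(-8 + 50) - 2889/(-3774)) = 1/(-82/(42/21) - 2889*(-1/3774)) = 1/(-82/(42*(1/21)) + 963/1258) = 1/(-82/2 + 963/1258) = 1/(-82*1/2 + 963/1258) = 1/(-41 + 963/1258) = 1/(-50615/1258) = -1258/50615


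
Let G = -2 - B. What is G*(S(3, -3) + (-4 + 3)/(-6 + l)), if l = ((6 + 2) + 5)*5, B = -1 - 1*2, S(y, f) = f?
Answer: -178/59 ≈ -3.0169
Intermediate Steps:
B = -3 (B = -1 - 2 = -3)
l = 65 (l = (8 + 5)*5 = 13*5 = 65)
G = 1 (G = -2 - 1*(-3) = -2 + 3 = 1)
G*(S(3, -3) + (-4 + 3)/(-6 + l)) = 1*(-3 + (-4 + 3)/(-6 + 65)) = 1*(-3 - 1/59) = 1*(-178/59) = -178/59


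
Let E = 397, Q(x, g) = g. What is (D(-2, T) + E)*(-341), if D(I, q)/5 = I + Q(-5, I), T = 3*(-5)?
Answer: -128557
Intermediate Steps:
T = -15
D(I, q) = 10*I (D(I, q) = 5*(I + I) = 5*(2*I) = 10*I)
(D(-2, T) + E)*(-341) = (10*(-2) + 397)*(-341) = (-20 + 397)*(-341) = 377*(-341) = -128557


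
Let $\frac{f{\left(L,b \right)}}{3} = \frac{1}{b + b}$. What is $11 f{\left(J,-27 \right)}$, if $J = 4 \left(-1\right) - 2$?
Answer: $- \frac{11}{18} \approx -0.61111$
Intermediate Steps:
$J = -6$ ($J = -4 - 2 = -6$)
$f{\left(L,b \right)} = \frac{3}{2 b}$ ($f{\left(L,b \right)} = \frac{3}{b + b} = \frac{3}{2 b}$)
$11 f{\left(J,-27 \right)} = 11 \frac{3}{2 \left(-27\right)} = 11 \cdot \frac{3}{2} \left(- \frac{1}{27}\right) = 11 \left(- \frac{1}{18}\right) = - \frac{11}{18}$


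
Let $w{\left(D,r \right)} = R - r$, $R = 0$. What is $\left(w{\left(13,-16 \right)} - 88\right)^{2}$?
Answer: $5184$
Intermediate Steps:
$w{\left(D,r \right)} = - r$ ($w{\left(D,r \right)} = 0 - r = - r$)
$\left(w{\left(13,-16 \right)} - 88\right)^{2} = \left(\left(-1\right) \left(-16\right) - 88\right)^{2} = \left(16 - 88\right)^{2} = \left(-72\right)^{2} = 5184$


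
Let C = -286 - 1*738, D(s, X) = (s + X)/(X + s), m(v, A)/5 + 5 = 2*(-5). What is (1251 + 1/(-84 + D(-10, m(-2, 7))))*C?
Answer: -106323968/83 ≈ -1.2810e+6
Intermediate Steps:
m(v, A) = -75 (m(v, A) = -25 + 5*(2*(-5)) = -25 + 5*(-10) = -25 - 50 = -75)
D(s, X) = 1 (D(s, X) = (X + s)/(X + s) = 1)
C = -1024 (C = -286 - 738 = -1024)
(1251 + 1/(-84 + D(-10, m(-2, 7))))*C = (1251 + 1/(-84 + 1))*(-1024) = (1251 + 1/(-83))*(-1024) = (1251 - 1/83)*(-1024) = (103832/83)*(-1024) = -106323968/83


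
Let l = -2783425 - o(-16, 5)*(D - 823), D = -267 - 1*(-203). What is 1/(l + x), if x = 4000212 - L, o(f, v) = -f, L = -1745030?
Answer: 1/2976009 ≈ 3.3602e-7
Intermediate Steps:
D = -64 (D = -267 + 203 = -64)
x = 5745242 (x = 4000212 - 1*(-1745030) = 4000212 + 1745030 = 5745242)
l = -2769233 (l = -2783425 - (-1*(-16))*(-64 - 823) = -2783425 - 16*(-887) = -2783425 - 1*(-14192) = -2783425 + 14192 = -2769233)
1/(l + x) = 1/(-2769233 + 5745242) = 1/2976009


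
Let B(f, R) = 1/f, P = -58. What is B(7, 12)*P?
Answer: -58/7 ≈ -8.2857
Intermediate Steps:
B(7, 12)*P = -58/7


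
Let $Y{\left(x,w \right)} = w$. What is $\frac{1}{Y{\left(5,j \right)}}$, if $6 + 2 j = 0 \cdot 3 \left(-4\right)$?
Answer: $- \frac{1}{3} \approx -0.33333$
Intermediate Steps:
$j = -3$ ($j = -3 + \frac{0 \cdot 3 \left(-4\right)}{2} = -3 + \frac{0 \left(-4\right)}{2} = -3 + \frac{1}{2} \cdot 0 = -3 + 0 = -3$)
$\frac{1}{Y{\left(5,j \right)}} = \frac{1}{-3} = - \frac{1}{3}$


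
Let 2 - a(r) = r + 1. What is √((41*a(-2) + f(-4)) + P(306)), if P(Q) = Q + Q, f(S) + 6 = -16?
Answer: √713 ≈ 26.702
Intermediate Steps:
f(S) = -22 (f(S) = -6 - 16 = -22)
a(r) = 1 - r (a(r) = 2 - (r + 1) = 2 - (1 + r) = 2 + (-1 - r) = 1 - r)
P(Q) = 2*Q
√((41*a(-2) + f(-4)) + P(306)) = √((41*(1 - 1*(-2)) - 22) + 2*306) = √((41*(1 + 2) - 22) + 612) = √((41*3 - 22) + 612) = √((123 - 22) + 612) = √(101 + 612) = √713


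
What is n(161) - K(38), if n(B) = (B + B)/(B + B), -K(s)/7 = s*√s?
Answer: 1 + 266*√38 ≈ 1640.7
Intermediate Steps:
K(s) = -7*s^(3/2) (K(s) = -7*s*√s = -7*s^(3/2))
n(B) = 1 (n(B) = (2*B)/((2*B)) = (2*B)*(1/(2*B)) = 1)
n(161) - K(38) = 1 - (-7)*38^(3/2) = 1 - (-7)*38*√38 = 1 - (-266)*√38 = 1 + 266*√38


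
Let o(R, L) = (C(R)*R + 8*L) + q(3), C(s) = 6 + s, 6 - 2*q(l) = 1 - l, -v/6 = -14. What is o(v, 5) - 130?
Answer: 7474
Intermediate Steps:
v = 84 (v = -6*(-14) = 84)
q(l) = 5/2 + l/2 (q(l) = 3 - (1 - l)/2 = 3 + (-½ + l/2) = 5/2 + l/2)
o(R, L) = 4 + 8*L + R*(6 + R) (o(R, L) = ((6 + R)*R + 8*L) + (5/2 + (½)*3) = (R*(6 + R) + 8*L) + (5/2 + 3/2) = (8*L + R*(6 + R)) + 4 = 4 + 8*L + R*(6 + R))
o(v, 5) - 130 = (4 + 8*5 + 84*(6 + 84)) - 130 = (4 + 40 + 84*90) - 130 = (4 + 40 + 7560) - 130 = 7604 - 130 = 7474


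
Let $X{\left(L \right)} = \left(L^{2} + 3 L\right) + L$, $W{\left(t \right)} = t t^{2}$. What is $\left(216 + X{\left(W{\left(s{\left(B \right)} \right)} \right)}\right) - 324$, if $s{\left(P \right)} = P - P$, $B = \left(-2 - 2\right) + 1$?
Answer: $-108$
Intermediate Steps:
$B = -3$ ($B = -4 + 1 = -3$)
$s{\left(P \right)} = 0$
$W{\left(t \right)} = t^{3}$
$X{\left(L \right)} = L^{2} + 4 L$
$\left(216 + X{\left(W{\left(s{\left(B \right)} \right)} \right)}\right) - 324 = \left(216 + 0^{3} \left(4 + 0^{3}\right)\right) - 324 = \left(216 + 0 \left(4 + 0\right)\right) - 324 = \left(216 + 0 \cdot 4\right) - 324 = \left(216 + 0\right) - 324 = 216 - 324 = -108$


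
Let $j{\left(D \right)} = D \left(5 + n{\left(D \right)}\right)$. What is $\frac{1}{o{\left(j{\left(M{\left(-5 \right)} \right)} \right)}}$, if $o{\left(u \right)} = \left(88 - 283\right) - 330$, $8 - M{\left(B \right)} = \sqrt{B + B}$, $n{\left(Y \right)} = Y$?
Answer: $- \frac{1}{525} \approx -0.0019048$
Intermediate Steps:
$M{\left(B \right)} = 8 - \sqrt{2} \sqrt{B}$ ($M{\left(B \right)} = 8 - \sqrt{B + B} = 8 - \sqrt{2 B} = 8 - \sqrt{2} \sqrt{B}$)
$j{\left(D \right)} = D \left(5 + D\right)$
$o{\left(u \right)} = -525$ ($o{\left(u \right)} = -195 - 330 = -525$)
$\frac{1}{o{\left(j{\left(M{\left(-5 \right)} \right)} \right)}} = \frac{1}{-525} = - \frac{1}{525}$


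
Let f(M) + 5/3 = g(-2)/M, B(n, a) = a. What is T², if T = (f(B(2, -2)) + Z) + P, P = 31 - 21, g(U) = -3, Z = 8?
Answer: 11449/36 ≈ 318.03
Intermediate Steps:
f(M) = -5/3 - 3/M
P = 10
T = 107/6 (T = ((-5/3 - 3/(-2)) + 8) + 10 = ((-5/3 - 3*(-½)) + 8) + 10 = ((-5/3 + 3/2) + 8) + 10 = (-⅙ + 8) + 10 = 47/6 + 10 = 107/6 ≈ 17.833)
T² = (107/6)² = 11449/36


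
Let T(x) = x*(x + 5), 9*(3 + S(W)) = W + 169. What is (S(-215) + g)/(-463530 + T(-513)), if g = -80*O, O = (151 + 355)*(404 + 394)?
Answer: 290727433/1826334 ≈ 159.19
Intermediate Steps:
S(W) = 142/9 + W/9 (S(W) = -3 + (W + 169)/9 = -3 + (169 + W)/9 = -3 + (169/9 + W/9) = 142/9 + W/9)
O = 403788 (O = 506*798 = 403788)
T(x) = x*(5 + x)
g = -32303040 (g = -80*403788 = -32303040)
(S(-215) + g)/(-463530 + T(-513)) = ((142/9 + (1/9)*(-215)) - 32303040)/(-463530 - 513*(5 - 513)) = ((142/9 - 215/9) - 32303040)/(-463530 - 513*(-508)) = (-73/9 - 32303040)/(-463530 + 260604) = -290727433/9/(-202926) = -290727433/9*(-1/202926) = 290727433/1826334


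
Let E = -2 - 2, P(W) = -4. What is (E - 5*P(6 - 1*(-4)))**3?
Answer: 4096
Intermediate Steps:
E = -4
(E - 5*P(6 - 1*(-4)))**3 = (-4 - 5*(-4))**3 = (-4 + 20)**3 = 16**3 = 4096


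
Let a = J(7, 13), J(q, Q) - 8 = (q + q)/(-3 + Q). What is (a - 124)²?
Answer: 328329/25 ≈ 13133.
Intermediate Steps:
J(q, Q) = 8 + 2*q/(-3 + Q) (J(q, Q) = 8 + (q + q)/(-3 + Q) = 8 + (2*q)/(-3 + Q) = 8 + 2*q/(-3 + Q))
a = 47/5 (a = 2*(-12 + 7 + 4*13)/(-3 + 13) = 2*(-12 + 7 + 52)/10 = 2*(⅒)*47 = 47/5 ≈ 9.4000)
(a - 124)² = (47/5 - 124)² = (-573/5)² = 328329/25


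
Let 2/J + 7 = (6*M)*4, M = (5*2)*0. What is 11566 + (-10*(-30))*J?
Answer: 80362/7 ≈ 11480.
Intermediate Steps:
M = 0 (M = 10*0 = 0)
J = -2/7 (J = 2/(-7 + (6*0)*4) = 2/(-7 + 0*4) = 2/(-7 + 0) = 2/(-7) = 2*(-1/7) = -2/7 ≈ -0.28571)
11566 + (-10*(-30))*J = 11566 - 10*(-30)*(-2/7) = 11566 + 300*(-2/7) = 11566 - 600/7 = 80362/7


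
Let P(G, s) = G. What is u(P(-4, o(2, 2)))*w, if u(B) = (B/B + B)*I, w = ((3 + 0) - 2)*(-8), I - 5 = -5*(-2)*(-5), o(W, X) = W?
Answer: -1080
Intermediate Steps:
I = -45 (I = 5 - 5*(-2)*(-5) = 5 + 10*(-5) = 5 - 50 = -45)
w = -8 (w = (3 - 2)*(-8) = 1*(-8) = -8)
u(B) = -45 - 45*B (u(B) = (B/B + B)*(-45) = (1 + B)*(-45) = -45 - 45*B)
u(P(-4, o(2, 2)))*w = (-45 - 45*(-4))*(-8) = (-45 + 180)*(-8) = 135*(-8) = -1080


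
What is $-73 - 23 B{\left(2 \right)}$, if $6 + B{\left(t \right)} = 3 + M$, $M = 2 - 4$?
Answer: $42$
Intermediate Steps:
$M = -2$ ($M = 2 - 4 = -2$)
$B{\left(t \right)} = -5$ ($B{\left(t \right)} = -6 + \left(3 - 2\right) = -6 + 1 = -5$)
$-73 - 23 B{\left(2 \right)} = -73 - -115 = -73 + 115 = 42$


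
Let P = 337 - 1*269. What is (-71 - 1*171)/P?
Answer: -121/34 ≈ -3.5588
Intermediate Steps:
P = 68 (P = 337 - 269 = 68)
(-71 - 1*171)/P = (-71 - 1*171)/68 = (-71 - 171)*(1/68) = -242*1/68 = -121/34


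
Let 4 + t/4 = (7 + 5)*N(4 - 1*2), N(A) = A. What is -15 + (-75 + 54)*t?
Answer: -1695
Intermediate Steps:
t = 80 (t = -16 + 4*((7 + 5)*(4 - 1*2)) = -16 + 4*(12*(4 - 2)) = -16 + 4*(12*2) = -16 + 4*24 = -16 + 96 = 80)
-15 + (-75 + 54)*t = -15 + (-75 + 54)*80 = -15 - 21*80 = -15 - 1680 = -1695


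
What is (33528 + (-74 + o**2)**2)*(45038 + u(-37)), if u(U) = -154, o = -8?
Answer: 1509359152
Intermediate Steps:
(33528 + (-74 + o**2)**2)*(45038 + u(-37)) = (33528 + (-74 + (-8)**2)**2)*(45038 - 154) = (33528 + (-74 + 64)**2)*44884 = (33528 + (-10)**2)*44884 = (33528 + 100)*44884 = 33628*44884 = 1509359152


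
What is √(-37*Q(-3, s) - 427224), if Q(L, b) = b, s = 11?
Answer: I*√427631 ≈ 653.93*I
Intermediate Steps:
√(-37*Q(-3, s) - 427224) = √(-37*11 - 427224) = √(-407 - 427224) = √(-427631) = I*√427631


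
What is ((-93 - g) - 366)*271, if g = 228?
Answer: -186177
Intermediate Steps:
((-93 - g) - 366)*271 = ((-93 - 1*228) - 366)*271 = ((-93 - 228) - 366)*271 = (-321 - 366)*271 = -687*271 = -186177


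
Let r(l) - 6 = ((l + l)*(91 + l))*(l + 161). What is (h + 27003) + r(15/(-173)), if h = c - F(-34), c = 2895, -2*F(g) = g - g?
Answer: 141699367248/5177717 ≈ 27367.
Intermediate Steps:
F(g) = 0 (F(g) = -(g - g)/2 = -½*0 = 0)
h = 2895 (h = 2895 - 1*0 = 2895 + 0 = 2895)
r(l) = 6 + 2*l*(91 + l)*(161 + l) (r(l) = 6 + ((l + l)*(91 + l))*(l + 161) = 6 + ((2*l)*(91 + l))*(161 + l) = 6 + (2*l*(91 + l))*(161 + l) = 6 + 2*l*(91 + l)*(161 + l))
(h + 27003) + r(15/(-173)) = (2895 + 27003) + (6 + 2*(15/(-173))³ + 504*(15/(-173))² + 29302*(15/(-173))) = 29898 + (6 + 2*(15*(-1/173))³ + 504*(15*(-1/173))² + 29302*(15*(-1/173))) = 29898 + (6 + 2*(-15/173)³ + 504*(-15/173)² + 29302*(-15/173)) = 29898 + (6 + 2*(-3375/5177717) + 504*(225/29929) - 439530/173) = 29898 + (6 - 6750/5177717 + 113400/29929 - 439530/173) = 29898 - 13104015618/5177717 = 141699367248/5177717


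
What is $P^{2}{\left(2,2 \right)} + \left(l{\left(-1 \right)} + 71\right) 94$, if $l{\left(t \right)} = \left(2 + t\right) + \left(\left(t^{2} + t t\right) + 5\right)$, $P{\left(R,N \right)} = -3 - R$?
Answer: $7451$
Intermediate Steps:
$l{\left(t \right)} = 7 + t + 2 t^{2}$ ($l{\left(t \right)} = \left(2 + t\right) + \left(\left(t^{2} + t^{2}\right) + 5\right) = \left(2 + t\right) + \left(2 t^{2} + 5\right) = \left(2 + t\right) + \left(5 + 2 t^{2}\right) = 7 + t + 2 t^{2}$)
$P^{2}{\left(2,2 \right)} + \left(l{\left(-1 \right)} + 71\right) 94 = \left(-3 - 2\right)^{2} + \left(\left(7 - 1 + 2 \left(-1\right)^{2}\right) + 71\right) 94 = \left(-3 - 2\right)^{2} + \left(\left(7 - 1 + 2 \cdot 1\right) + 71\right) 94 = \left(-5\right)^{2} + \left(\left(7 - 1 + 2\right) + 71\right) 94 = 25 + \left(8 + 71\right) 94 = 25 + 79 \cdot 94 = 25 + 7426 = 7451$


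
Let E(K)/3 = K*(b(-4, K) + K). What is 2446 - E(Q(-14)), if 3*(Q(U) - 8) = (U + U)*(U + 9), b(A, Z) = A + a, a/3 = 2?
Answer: -20542/3 ≈ -6847.3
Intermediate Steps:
a = 6 (a = 3*2 = 6)
b(A, Z) = 6 + A (b(A, Z) = A + 6 = 6 + A)
Q(U) = 8 + 2*U*(9 + U)/3 (Q(U) = 8 + ((U + U)*(U + 9))/3 = 8 + ((2*U)*(9 + U))/3 = 8 + (2*U*(9 + U))/3 = 8 + 2*U*(9 + U)/3)
E(K) = 3*K*(2 + K) (E(K) = 3*(K*((6 - 4) + K)) = 3*(K*(2 + K)) = 3*K*(2 + K))
2446 - E(Q(-14)) = 2446 - 3*(8 + 6*(-14) + (⅔)*(-14)²)*(2 + (8 + 6*(-14) + (⅔)*(-14)²)) = 2446 - 3*(8 - 84 + (⅔)*196)*(2 + (8 - 84 + (⅔)*196)) = 2446 - 3*(8 - 84 + 392/3)*(2 + (8 - 84 + 392/3)) = 2446 - 3*164*(2 + 164/3)/3 = 2446 - 3*164*170/(3*3) = 2446 - 1*27880/3 = 2446 - 27880/3 = -20542/3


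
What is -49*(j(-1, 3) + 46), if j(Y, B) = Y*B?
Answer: -2107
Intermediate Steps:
j(Y, B) = B*Y
-49*(j(-1, 3) + 46) = -49*(3*(-1) + 46) = -49*(-3 + 46) = -49*43 = -2107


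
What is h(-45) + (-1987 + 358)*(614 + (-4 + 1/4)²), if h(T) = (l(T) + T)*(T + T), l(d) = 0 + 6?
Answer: -16313661/16 ≈ -1.0196e+6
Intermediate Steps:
l(d) = 6
h(T) = 2*T*(6 + T) (h(T) = (6 + T)*(T + T) = (6 + T)*(2*T) = 2*T*(6 + T))
h(-45) + (-1987 + 358)*(614 + (-4 + 1/4)²) = 2*(-45)*(6 - 45) + (-1987 + 358)*(614 + (-4 + 1/4)²) = 2*(-45)*(-39) - 1629*(614 + (-4 + ¼)²) = 3510 - 1629*(614 + (-15/4)²) = 3510 - 1629*(614 + 225/16) = 3510 - 1629*10049/16 = 3510 - 16369821/16 = -16313661/16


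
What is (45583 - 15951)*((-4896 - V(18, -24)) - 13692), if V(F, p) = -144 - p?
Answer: -547243776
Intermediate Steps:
(45583 - 15951)*((-4896 - V(18, -24)) - 13692) = (45583 - 15951)*((-4896 - (-144 - 1*(-24))) - 13692) = 29632*((-4896 - (-144 + 24)) - 13692) = 29632*((-4896 - 1*(-120)) - 13692) = 29632*((-4896 + 120) - 13692) = 29632*(-4776 - 13692) = 29632*(-18468) = -547243776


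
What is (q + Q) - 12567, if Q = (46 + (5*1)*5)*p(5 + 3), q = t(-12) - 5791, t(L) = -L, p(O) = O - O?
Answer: -18346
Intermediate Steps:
p(O) = 0
q = -5779 (q = -1*(-12) - 5791 = 12 - 5791 = -5779)
Q = 0 (Q = (46 + (5*1)*5)*0 = (46 + 5*5)*0 = (46 + 25)*0 = 71*0 = 0)
(q + Q) - 12567 = (-5779 + 0) - 12567 = -5779 - 12567 = -18346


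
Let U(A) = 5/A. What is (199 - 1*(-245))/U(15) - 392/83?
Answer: 110164/83 ≈ 1327.3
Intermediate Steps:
(199 - 1*(-245))/U(15) - 392/83 = (199 - 1*(-245))/((5/15)) - 392/83 = (199 + 245)/((5*(1/15))) - 392*1/83 = 444/(1/3) - 392/83 = 444*3 - 392/83 = 1332 - 392/83 = 110164/83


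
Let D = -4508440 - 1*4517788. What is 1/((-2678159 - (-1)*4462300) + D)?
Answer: -1/7242087 ≈ -1.3808e-7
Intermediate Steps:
D = -9026228 (D = -4508440 - 4517788 = -9026228)
1/((-2678159 - (-1)*4462300) + D) = 1/((-2678159 - (-1)*4462300) - 9026228) = 1/((-2678159 - 1*(-4462300)) - 9026228) = 1/((-2678159 + 4462300) - 9026228) = 1/(1784141 - 9026228) = 1/(-7242087) = -1/7242087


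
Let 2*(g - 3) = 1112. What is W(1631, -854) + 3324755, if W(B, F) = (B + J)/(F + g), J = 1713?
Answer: 980799381/295 ≈ 3.3247e+6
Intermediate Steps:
g = 559 (g = 3 + (½)*1112 = 3 + 556 = 559)
W(B, F) = (1713 + B)/(559 + F) (W(B, F) = (B + 1713)/(F + 559) = (1713 + B)/(559 + F))
W(1631, -854) + 3324755 = (1713 + 1631)/(559 - 854) + 3324755 = 3344/(-295) + 3324755 = -1/295*3344 + 3324755 = -3344/295 + 3324755 = 980799381/295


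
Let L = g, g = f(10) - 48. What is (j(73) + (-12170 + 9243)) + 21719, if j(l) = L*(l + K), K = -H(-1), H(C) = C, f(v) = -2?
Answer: 15092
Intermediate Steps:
g = -50 (g = -2 - 48 = -50)
L = -50
K = 1 (K = -1*(-1) = 1)
j(l) = -50 - 50*l (j(l) = -50*(l + 1) = -50*(1 + l) = -50 - 50*l)
(j(73) + (-12170 + 9243)) + 21719 = ((-50 - 50*73) + (-12170 + 9243)) + 21719 = ((-50 - 3650) - 2927) + 21719 = (-3700 - 2927) + 21719 = -6627 + 21719 = 15092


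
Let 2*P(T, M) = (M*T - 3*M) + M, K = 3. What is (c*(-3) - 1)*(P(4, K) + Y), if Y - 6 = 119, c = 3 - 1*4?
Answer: 256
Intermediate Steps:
c = -1 (c = 3 - 4 = -1)
P(T, M) = -M + M*T/2 (P(T, M) = ((M*T - 3*M) + M)/2 = ((-3*M + M*T) + M)/2 = (-2*M + M*T)/2 = -M + M*T/2)
Y = 125 (Y = 6 + 119 = 125)
(c*(-3) - 1)*(P(4, K) + Y) = (-1*(-3) - 1)*((½)*3*(-2 + 4) + 125) = (3 - 1)*((½)*3*2 + 125) = 2*(3 + 125) = 2*128 = 256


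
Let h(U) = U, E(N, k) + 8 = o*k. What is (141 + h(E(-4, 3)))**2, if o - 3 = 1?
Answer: 21025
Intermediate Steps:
o = 4 (o = 3 + 1 = 4)
E(N, k) = -8 + 4*k
(141 + h(E(-4, 3)))**2 = (141 + (-8 + 4*3))**2 = (141 + (-8 + 12))**2 = (141 + 4)**2 = 145**2 = 21025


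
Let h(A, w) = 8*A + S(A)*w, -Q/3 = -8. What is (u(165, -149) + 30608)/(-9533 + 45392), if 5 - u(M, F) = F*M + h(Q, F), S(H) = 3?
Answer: 55453/35859 ≈ 1.5464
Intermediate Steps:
Q = 24 (Q = -3*(-8) = 24)
h(A, w) = 3*w + 8*A (h(A, w) = 8*A + 3*w = 3*w + 8*A)
u(M, F) = -187 - 3*F - F*M (u(M, F) = 5 - (F*M + (3*F + 8*24)) = 5 - (F*M + (3*F + 192)) = 5 - (F*M + (192 + 3*F)) = 5 - (192 + 3*F + F*M) = 5 + (-192 - 3*F - F*M) = -187 - 3*F - F*M)
(u(165, -149) + 30608)/(-9533 + 45392) = ((-187 - 3*(-149) - 1*(-149)*165) + 30608)/(-9533 + 45392) = ((-187 + 447 + 24585) + 30608)/35859 = (24845 + 30608)*(1/35859) = 55453*(1/35859) = 55453/35859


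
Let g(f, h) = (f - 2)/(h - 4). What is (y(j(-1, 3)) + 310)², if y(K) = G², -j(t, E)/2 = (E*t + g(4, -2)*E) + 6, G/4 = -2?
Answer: 139876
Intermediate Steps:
g(f, h) = (-2 + f)/(-4 + h)
G = -8 (G = 4*(-2) = -8)
j(t, E) = -12 + 2*E/3 - 2*E*t (j(t, E) = -2*((E*t + ((-2 + 4)/(-4 - 2))*E) + 6) = -2*((E*t + (2/(-6))*E) + 6) = -2*((E*t + (-⅙*2)*E) + 6) = -2*((E*t - E/3) + 6) = -2*((-E/3 + E*t) + 6) = -2*(6 - E/3 + E*t) = -12 + 2*E/3 - 2*E*t)
y(K) = 64 (y(K) = (-8)² = 64)
(y(j(-1, 3)) + 310)² = (64 + 310)² = 374² = 139876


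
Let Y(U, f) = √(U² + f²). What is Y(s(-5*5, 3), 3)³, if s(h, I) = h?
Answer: 634*√634 ≈ 15964.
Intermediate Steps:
Y(s(-5*5, 3), 3)³ = (√((-5*5)² + 3²))³ = (√((-25)² + 9))³ = (√(625 + 9))³ = (√634)³ = 634*√634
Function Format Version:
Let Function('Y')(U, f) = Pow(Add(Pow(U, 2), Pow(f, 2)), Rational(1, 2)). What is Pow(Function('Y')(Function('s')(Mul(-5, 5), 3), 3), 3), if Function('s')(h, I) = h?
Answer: Mul(634, Pow(634, Rational(1, 2))) ≈ 15964.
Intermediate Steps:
Pow(Function('Y')(Function('s')(Mul(-5, 5), 3), 3), 3) = Pow(Pow(Add(Pow(Mul(-5, 5), 2), Pow(3, 2)), Rational(1, 2)), 3) = Pow(Pow(Add(Pow(-25, 2), 9), Rational(1, 2)), 3) = Pow(Pow(Add(625, 9), Rational(1, 2)), 3) = Pow(Pow(634, Rational(1, 2)), 3) = Mul(634, Pow(634, Rational(1, 2)))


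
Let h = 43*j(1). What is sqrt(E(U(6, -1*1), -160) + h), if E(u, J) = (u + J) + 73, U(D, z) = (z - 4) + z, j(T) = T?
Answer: 5*I*sqrt(2) ≈ 7.0711*I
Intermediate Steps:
U(D, z) = -4 + 2*z (U(D, z) = (-4 + z) + z = -4 + 2*z)
E(u, J) = 73 + J + u (E(u, J) = (J + u) + 73 = 73 + J + u)
h = 43 (h = 43*1 = 43)
sqrt(E(U(6, -1*1), -160) + h) = sqrt((73 - 160 + (-4 + 2*(-1*1))) + 43) = sqrt((73 - 160 + (-4 + 2*(-1))) + 43) = sqrt((73 - 160 + (-4 - 2)) + 43) = sqrt((73 - 160 - 6) + 43) = sqrt(-93 + 43) = sqrt(-50) = 5*I*sqrt(2)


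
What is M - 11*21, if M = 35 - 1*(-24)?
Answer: -172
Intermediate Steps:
M = 59 (M = 35 + 24 = 59)
M - 11*21 = 59 - 11*21 = 59 - 1*231 = 59 - 231 = -172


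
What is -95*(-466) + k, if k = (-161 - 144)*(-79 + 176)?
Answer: 14685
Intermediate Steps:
k = -29585 (k = -305*97 = -29585)
-95*(-466) + k = -95*(-466) - 29585 = 44270 - 29585 = 14685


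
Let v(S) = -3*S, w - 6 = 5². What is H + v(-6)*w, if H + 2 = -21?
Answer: 535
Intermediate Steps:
H = -23 (H = -2 - 21 = -23)
w = 31 (w = 6 + 5² = 6 + 25 = 31)
H + v(-6)*w = -23 - 3*(-6)*31 = -23 + 18*31 = -23 + 558 = 535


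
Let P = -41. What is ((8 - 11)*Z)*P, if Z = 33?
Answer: 4059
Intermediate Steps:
((8 - 11)*Z)*P = ((8 - 11)*33)*(-41) = -3*33*(-41) = -99*(-41) = 4059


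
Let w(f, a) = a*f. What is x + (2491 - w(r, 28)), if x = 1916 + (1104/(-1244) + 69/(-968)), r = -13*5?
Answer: 1874337269/301048 ≈ 6226.0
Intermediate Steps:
r = -65
x = 576519341/301048 (x = 1916 + (1104*(-1/1244) + 69*(-1/968)) = 1916 + (-276/311 - 69/968) = 1916 - 288627/301048 = 576519341/301048 ≈ 1915.0)
x + (2491 - w(r, 28)) = 576519341/301048 + (2491 - 28*(-65)) = 576519341/301048 + (2491 - 1*(-1820)) = 576519341/301048 + (2491 + 1820) = 576519341/301048 + 4311 = 1874337269/301048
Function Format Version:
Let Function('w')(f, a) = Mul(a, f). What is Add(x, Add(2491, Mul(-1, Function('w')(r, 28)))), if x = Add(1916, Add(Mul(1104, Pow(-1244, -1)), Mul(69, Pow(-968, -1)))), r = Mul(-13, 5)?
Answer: Rational(1874337269, 301048) ≈ 6226.0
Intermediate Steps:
r = -65
x = Rational(576519341, 301048) (x = Add(1916, Add(Mul(1104, Rational(-1, 1244)), Mul(69, Rational(-1, 968)))) = Add(1916, Add(Rational(-276, 311), Rational(-69, 968))) = Add(1916, Rational(-288627, 301048)) = Rational(576519341, 301048) ≈ 1915.0)
Add(x, Add(2491, Mul(-1, Function('w')(r, 28)))) = Add(Rational(576519341, 301048), Add(2491, Mul(-1, Mul(28, -65)))) = Add(Rational(576519341, 301048), Add(2491, Mul(-1, -1820))) = Add(Rational(576519341, 301048), Add(2491, 1820)) = Add(Rational(576519341, 301048), 4311) = Rational(1874337269, 301048)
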